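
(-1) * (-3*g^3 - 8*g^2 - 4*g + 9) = 3*g^3 + 8*g^2 + 4*g - 9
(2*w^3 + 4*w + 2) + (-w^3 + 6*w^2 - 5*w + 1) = w^3 + 6*w^2 - w + 3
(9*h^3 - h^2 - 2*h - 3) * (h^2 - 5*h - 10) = 9*h^5 - 46*h^4 - 87*h^3 + 17*h^2 + 35*h + 30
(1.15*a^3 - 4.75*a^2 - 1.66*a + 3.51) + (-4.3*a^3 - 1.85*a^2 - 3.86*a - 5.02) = -3.15*a^3 - 6.6*a^2 - 5.52*a - 1.51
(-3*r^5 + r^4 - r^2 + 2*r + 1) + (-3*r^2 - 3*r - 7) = -3*r^5 + r^4 - 4*r^2 - r - 6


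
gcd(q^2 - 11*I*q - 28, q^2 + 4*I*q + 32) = q - 4*I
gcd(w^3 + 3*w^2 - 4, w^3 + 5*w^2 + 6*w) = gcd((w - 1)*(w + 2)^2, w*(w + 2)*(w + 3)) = w + 2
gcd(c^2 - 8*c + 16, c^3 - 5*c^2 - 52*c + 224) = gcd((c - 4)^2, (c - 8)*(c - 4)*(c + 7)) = c - 4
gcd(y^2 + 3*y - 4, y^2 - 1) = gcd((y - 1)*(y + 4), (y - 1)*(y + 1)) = y - 1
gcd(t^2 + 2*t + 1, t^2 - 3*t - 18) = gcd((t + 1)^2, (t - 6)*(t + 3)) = 1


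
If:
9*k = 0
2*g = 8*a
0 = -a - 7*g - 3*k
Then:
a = 0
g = 0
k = 0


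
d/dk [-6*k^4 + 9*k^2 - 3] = -24*k^3 + 18*k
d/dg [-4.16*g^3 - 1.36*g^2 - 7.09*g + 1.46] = -12.48*g^2 - 2.72*g - 7.09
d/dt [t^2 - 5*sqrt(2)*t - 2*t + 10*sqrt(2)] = 2*t - 5*sqrt(2) - 2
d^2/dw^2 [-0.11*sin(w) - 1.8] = 0.11*sin(w)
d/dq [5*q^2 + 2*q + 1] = 10*q + 2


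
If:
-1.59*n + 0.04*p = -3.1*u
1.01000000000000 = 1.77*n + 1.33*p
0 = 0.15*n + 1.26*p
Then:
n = 0.63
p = -0.07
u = 0.32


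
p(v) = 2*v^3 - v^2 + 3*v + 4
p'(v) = 6*v^2 - 2*v + 3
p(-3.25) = -84.97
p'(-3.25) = 72.88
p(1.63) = 14.89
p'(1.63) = 15.68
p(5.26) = 283.18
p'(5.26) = 158.49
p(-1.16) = -3.95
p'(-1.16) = 13.39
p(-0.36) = 2.70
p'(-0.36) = 4.50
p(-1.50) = -9.50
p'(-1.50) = 19.50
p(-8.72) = -1424.31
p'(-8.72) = 476.67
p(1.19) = 9.52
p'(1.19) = 9.12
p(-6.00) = -482.00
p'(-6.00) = 231.00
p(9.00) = 1408.00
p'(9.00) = 471.00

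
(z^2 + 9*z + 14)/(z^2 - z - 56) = (z + 2)/(z - 8)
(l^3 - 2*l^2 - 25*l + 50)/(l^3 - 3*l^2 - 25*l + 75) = (l - 2)/(l - 3)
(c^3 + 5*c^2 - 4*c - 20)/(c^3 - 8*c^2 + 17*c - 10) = (c^2 + 7*c + 10)/(c^2 - 6*c + 5)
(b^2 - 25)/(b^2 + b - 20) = (b - 5)/(b - 4)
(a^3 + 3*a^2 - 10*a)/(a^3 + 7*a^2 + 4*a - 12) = a*(a^2 + 3*a - 10)/(a^3 + 7*a^2 + 4*a - 12)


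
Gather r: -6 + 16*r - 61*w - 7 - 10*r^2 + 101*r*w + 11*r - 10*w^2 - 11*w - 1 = -10*r^2 + r*(101*w + 27) - 10*w^2 - 72*w - 14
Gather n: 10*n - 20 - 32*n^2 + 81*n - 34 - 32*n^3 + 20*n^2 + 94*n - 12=-32*n^3 - 12*n^2 + 185*n - 66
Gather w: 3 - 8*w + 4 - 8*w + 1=8 - 16*w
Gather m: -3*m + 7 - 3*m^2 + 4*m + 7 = -3*m^2 + m + 14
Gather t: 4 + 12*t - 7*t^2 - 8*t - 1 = -7*t^2 + 4*t + 3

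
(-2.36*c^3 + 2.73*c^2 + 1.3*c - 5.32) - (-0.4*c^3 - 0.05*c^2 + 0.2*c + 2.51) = -1.96*c^3 + 2.78*c^2 + 1.1*c - 7.83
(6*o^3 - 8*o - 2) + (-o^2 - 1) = 6*o^3 - o^2 - 8*o - 3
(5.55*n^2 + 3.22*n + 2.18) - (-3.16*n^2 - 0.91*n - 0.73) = 8.71*n^2 + 4.13*n + 2.91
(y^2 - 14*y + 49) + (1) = y^2 - 14*y + 50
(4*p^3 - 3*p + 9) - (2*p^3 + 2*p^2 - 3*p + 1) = 2*p^3 - 2*p^2 + 8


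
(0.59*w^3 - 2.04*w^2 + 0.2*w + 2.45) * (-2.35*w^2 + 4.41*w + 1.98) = -1.3865*w^5 + 7.3959*w^4 - 8.2982*w^3 - 8.9147*w^2 + 11.2005*w + 4.851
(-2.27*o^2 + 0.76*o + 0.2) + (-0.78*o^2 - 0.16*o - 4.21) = -3.05*o^2 + 0.6*o - 4.01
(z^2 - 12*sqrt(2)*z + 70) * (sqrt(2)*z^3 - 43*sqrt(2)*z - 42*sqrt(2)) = sqrt(2)*z^5 - 24*z^4 + 27*sqrt(2)*z^3 - 42*sqrt(2)*z^2 + 1032*z^2 - 3010*sqrt(2)*z + 1008*z - 2940*sqrt(2)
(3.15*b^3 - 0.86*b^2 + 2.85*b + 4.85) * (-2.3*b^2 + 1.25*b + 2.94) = -7.245*b^5 + 5.9155*b^4 + 1.631*b^3 - 10.1209*b^2 + 14.4415*b + 14.259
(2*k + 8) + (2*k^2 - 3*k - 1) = 2*k^2 - k + 7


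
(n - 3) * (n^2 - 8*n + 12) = n^3 - 11*n^2 + 36*n - 36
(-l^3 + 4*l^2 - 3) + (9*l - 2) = -l^3 + 4*l^2 + 9*l - 5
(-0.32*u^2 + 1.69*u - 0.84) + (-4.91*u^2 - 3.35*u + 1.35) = -5.23*u^2 - 1.66*u + 0.51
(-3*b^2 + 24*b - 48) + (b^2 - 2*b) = -2*b^2 + 22*b - 48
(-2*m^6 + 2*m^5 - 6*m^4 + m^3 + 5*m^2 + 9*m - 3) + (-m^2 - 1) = -2*m^6 + 2*m^5 - 6*m^4 + m^3 + 4*m^2 + 9*m - 4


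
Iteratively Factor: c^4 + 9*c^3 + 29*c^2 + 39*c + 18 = (c + 1)*(c^3 + 8*c^2 + 21*c + 18) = (c + 1)*(c + 2)*(c^2 + 6*c + 9) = (c + 1)*(c + 2)*(c + 3)*(c + 3)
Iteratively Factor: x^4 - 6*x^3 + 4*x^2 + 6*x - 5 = (x - 1)*(x^3 - 5*x^2 - x + 5) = (x - 1)*(x + 1)*(x^2 - 6*x + 5) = (x - 1)^2*(x + 1)*(x - 5)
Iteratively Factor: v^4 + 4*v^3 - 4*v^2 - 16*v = (v)*(v^3 + 4*v^2 - 4*v - 16) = v*(v - 2)*(v^2 + 6*v + 8) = v*(v - 2)*(v + 2)*(v + 4)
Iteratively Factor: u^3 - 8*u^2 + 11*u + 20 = (u + 1)*(u^2 - 9*u + 20) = (u - 4)*(u + 1)*(u - 5)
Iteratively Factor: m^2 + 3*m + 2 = (m + 2)*(m + 1)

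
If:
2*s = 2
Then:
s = 1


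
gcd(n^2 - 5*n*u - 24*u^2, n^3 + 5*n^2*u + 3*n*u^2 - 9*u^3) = n + 3*u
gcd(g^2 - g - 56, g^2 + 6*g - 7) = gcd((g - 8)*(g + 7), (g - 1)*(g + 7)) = g + 7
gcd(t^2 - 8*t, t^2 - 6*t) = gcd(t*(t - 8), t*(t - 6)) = t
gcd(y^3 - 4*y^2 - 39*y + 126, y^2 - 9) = y - 3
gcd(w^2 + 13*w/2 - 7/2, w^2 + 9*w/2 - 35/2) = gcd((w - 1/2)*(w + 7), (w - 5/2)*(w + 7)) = w + 7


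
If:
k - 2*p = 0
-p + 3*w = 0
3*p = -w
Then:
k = 0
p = 0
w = 0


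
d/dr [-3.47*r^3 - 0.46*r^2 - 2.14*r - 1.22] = -10.41*r^2 - 0.92*r - 2.14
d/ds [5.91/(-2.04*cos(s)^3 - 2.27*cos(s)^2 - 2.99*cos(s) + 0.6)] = (36.1692*sin(s)^2 - 26.8314*cos(s) - 53.8401)*sin(s)/(2.04*cos(s)^3 + 2.27*cos(s)^2 + 2.99*cos(s) - 0.6)^2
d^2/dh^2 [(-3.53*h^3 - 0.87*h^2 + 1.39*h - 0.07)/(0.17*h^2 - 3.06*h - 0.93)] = (-3.5527136788005e-15*h^4 - 68.048008*h^3 - 61.111464*h^2 - 16.781544*h - 10.749288)/(0.004913*h^6 - 0.265302*h^5 + 4.694805*h^4 - 25.7499*h^3 - 25.683345*h^2 - 7.939782*h - 0.804357)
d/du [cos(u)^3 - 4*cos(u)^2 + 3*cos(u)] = (-3*cos(u)^2 + 8*cos(u) - 3)*sin(u)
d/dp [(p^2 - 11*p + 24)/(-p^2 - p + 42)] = 6*(-2*p^2 + 22*p - 73)/(p^4 + 2*p^3 - 83*p^2 - 84*p + 1764)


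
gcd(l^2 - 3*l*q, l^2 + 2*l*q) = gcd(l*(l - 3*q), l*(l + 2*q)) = l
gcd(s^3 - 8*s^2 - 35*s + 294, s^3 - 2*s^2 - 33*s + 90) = s + 6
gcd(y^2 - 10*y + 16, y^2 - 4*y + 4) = y - 2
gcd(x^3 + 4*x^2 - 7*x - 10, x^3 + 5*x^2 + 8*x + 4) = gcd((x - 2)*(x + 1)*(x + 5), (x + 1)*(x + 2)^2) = x + 1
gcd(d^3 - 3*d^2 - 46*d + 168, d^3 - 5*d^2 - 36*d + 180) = d - 6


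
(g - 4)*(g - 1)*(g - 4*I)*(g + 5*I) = g^4 - 5*g^3 + I*g^3 + 24*g^2 - 5*I*g^2 - 100*g + 4*I*g + 80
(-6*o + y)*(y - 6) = -6*o*y + 36*o + y^2 - 6*y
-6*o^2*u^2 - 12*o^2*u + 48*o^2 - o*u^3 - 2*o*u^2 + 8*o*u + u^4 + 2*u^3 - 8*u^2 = (-3*o + u)*(2*o + u)*(u - 2)*(u + 4)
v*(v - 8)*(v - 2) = v^3 - 10*v^2 + 16*v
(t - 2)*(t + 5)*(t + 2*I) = t^3 + 3*t^2 + 2*I*t^2 - 10*t + 6*I*t - 20*I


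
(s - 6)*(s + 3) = s^2 - 3*s - 18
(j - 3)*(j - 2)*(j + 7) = j^3 + 2*j^2 - 29*j + 42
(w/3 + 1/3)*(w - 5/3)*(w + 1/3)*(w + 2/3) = w^4/3 + w^3/9 - 19*w^2/27 - 49*w/81 - 10/81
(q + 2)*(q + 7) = q^2 + 9*q + 14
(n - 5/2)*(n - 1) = n^2 - 7*n/2 + 5/2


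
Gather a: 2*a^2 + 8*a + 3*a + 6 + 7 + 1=2*a^2 + 11*a + 14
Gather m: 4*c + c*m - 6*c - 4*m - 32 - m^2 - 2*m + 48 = -2*c - m^2 + m*(c - 6) + 16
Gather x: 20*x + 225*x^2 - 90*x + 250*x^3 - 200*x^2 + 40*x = 250*x^3 + 25*x^2 - 30*x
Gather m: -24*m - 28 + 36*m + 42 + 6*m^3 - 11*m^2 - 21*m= 6*m^3 - 11*m^2 - 9*m + 14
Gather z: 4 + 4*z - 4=4*z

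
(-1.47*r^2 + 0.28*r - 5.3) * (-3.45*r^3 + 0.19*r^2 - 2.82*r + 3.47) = 5.0715*r^5 - 1.2453*r^4 + 22.4836*r^3 - 6.8975*r^2 + 15.9176*r - 18.391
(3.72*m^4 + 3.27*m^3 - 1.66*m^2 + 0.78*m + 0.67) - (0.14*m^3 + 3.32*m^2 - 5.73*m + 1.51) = 3.72*m^4 + 3.13*m^3 - 4.98*m^2 + 6.51*m - 0.84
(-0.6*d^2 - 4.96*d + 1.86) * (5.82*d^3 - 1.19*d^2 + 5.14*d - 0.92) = -3.492*d^5 - 28.1532*d^4 + 13.6436*d^3 - 27.1558*d^2 + 14.1236*d - 1.7112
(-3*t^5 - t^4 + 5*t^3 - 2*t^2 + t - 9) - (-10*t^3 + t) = -3*t^5 - t^4 + 15*t^3 - 2*t^2 - 9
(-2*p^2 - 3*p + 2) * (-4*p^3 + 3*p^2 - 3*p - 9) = 8*p^5 + 6*p^4 - 11*p^3 + 33*p^2 + 21*p - 18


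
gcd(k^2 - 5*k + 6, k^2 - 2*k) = k - 2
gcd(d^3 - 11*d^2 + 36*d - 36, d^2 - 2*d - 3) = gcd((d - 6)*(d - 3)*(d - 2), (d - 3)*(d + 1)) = d - 3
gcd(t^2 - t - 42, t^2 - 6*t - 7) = t - 7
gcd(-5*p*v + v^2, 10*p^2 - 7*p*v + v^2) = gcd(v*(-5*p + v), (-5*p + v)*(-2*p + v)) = 5*p - v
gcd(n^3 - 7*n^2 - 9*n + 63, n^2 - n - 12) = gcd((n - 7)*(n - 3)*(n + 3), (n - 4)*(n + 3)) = n + 3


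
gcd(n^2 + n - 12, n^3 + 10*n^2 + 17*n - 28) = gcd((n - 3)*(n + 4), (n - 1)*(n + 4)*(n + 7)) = n + 4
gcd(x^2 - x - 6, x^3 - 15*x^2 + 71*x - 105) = x - 3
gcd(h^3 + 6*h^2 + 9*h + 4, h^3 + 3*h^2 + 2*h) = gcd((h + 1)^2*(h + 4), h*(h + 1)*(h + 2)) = h + 1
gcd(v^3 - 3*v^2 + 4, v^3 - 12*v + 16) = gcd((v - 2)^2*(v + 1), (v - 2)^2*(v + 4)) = v^2 - 4*v + 4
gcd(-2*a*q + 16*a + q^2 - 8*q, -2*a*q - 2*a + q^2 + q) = -2*a + q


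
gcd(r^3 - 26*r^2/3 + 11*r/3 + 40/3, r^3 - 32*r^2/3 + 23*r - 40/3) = r^2 - 29*r/3 + 40/3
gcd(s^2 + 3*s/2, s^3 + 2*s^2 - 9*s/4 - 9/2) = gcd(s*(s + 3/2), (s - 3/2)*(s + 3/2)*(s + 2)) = s + 3/2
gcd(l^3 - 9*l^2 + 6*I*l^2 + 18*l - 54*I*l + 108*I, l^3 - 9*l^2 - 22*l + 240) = l - 6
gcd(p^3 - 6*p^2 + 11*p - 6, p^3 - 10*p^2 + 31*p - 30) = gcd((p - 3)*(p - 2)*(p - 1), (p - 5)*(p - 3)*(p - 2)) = p^2 - 5*p + 6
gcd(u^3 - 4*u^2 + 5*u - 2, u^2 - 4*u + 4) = u - 2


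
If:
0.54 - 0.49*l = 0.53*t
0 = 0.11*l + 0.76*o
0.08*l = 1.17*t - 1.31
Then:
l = -0.10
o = 0.01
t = 1.11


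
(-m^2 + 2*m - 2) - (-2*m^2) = m^2 + 2*m - 2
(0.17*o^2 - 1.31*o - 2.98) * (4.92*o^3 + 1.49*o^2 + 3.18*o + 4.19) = 0.8364*o^5 - 6.1919*o^4 - 16.0729*o^3 - 7.8937*o^2 - 14.9653*o - 12.4862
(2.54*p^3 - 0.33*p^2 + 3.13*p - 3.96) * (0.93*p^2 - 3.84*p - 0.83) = 2.3622*p^5 - 10.0605*p^4 + 2.0699*p^3 - 15.4281*p^2 + 12.6085*p + 3.2868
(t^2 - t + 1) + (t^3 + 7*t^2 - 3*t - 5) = t^3 + 8*t^2 - 4*t - 4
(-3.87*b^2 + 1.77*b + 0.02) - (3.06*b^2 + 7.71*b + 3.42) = -6.93*b^2 - 5.94*b - 3.4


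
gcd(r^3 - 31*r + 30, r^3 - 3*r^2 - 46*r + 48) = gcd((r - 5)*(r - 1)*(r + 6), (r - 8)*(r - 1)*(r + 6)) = r^2 + 5*r - 6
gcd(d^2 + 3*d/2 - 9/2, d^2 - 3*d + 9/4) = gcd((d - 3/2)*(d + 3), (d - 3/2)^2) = d - 3/2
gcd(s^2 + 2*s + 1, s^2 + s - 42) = 1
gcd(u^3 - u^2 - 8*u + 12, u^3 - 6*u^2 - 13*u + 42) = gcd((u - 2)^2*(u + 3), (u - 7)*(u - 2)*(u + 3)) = u^2 + u - 6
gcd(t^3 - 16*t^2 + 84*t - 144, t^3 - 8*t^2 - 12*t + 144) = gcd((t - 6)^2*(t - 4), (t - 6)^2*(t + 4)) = t^2 - 12*t + 36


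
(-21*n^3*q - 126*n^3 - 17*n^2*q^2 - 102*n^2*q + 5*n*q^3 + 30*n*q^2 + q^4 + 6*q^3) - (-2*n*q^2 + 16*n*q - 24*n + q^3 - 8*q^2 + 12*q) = -21*n^3*q - 126*n^3 - 17*n^2*q^2 - 102*n^2*q + 5*n*q^3 + 32*n*q^2 - 16*n*q + 24*n + q^4 + 5*q^3 + 8*q^2 - 12*q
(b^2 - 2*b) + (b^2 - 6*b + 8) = 2*b^2 - 8*b + 8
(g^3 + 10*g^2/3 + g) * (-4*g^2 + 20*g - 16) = -4*g^5 + 20*g^4/3 + 140*g^3/3 - 100*g^2/3 - 16*g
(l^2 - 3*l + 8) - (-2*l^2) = 3*l^2 - 3*l + 8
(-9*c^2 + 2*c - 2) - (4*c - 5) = -9*c^2 - 2*c + 3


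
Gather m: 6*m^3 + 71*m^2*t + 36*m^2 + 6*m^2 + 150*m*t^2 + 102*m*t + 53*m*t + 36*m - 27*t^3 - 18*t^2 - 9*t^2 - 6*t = 6*m^3 + m^2*(71*t + 42) + m*(150*t^2 + 155*t + 36) - 27*t^3 - 27*t^2 - 6*t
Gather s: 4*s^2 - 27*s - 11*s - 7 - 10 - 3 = 4*s^2 - 38*s - 20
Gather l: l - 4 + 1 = l - 3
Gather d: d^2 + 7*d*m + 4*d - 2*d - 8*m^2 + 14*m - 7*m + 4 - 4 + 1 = d^2 + d*(7*m + 2) - 8*m^2 + 7*m + 1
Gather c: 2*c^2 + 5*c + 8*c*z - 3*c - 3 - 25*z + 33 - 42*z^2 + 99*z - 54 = 2*c^2 + c*(8*z + 2) - 42*z^2 + 74*z - 24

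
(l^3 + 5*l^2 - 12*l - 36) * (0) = 0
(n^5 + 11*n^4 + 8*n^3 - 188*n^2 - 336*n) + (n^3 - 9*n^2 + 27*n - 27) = n^5 + 11*n^4 + 9*n^3 - 197*n^2 - 309*n - 27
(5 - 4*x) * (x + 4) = -4*x^2 - 11*x + 20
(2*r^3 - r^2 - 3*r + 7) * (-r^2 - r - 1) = -2*r^5 - r^4 + 2*r^3 - 3*r^2 - 4*r - 7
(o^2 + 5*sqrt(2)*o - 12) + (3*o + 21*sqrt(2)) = o^2 + 3*o + 5*sqrt(2)*o - 12 + 21*sqrt(2)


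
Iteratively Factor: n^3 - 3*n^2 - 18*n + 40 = (n + 4)*(n^2 - 7*n + 10) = (n - 5)*(n + 4)*(n - 2)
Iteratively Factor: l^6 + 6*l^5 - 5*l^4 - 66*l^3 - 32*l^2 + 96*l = (l - 1)*(l^5 + 7*l^4 + 2*l^3 - 64*l^2 - 96*l) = l*(l - 1)*(l^4 + 7*l^3 + 2*l^2 - 64*l - 96) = l*(l - 1)*(l + 4)*(l^3 + 3*l^2 - 10*l - 24) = l*(l - 1)*(l + 4)^2*(l^2 - l - 6) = l*(l - 1)*(l + 2)*(l + 4)^2*(l - 3)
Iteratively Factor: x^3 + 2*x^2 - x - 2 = (x + 2)*(x^2 - 1) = (x - 1)*(x + 2)*(x + 1)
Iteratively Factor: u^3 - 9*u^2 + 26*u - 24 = (u - 2)*(u^2 - 7*u + 12) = (u - 3)*(u - 2)*(u - 4)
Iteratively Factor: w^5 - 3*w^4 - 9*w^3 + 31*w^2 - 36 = (w - 2)*(w^4 - w^3 - 11*w^2 + 9*w + 18) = (w - 2)^2*(w^3 + w^2 - 9*w - 9) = (w - 3)*(w - 2)^2*(w^2 + 4*w + 3) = (w - 3)*(w - 2)^2*(w + 3)*(w + 1)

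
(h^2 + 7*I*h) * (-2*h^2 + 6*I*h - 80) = -2*h^4 - 8*I*h^3 - 122*h^2 - 560*I*h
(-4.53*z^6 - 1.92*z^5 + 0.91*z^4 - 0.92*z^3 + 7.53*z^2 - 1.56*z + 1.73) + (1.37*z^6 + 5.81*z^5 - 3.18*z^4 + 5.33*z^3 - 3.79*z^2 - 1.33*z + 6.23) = -3.16*z^6 + 3.89*z^5 - 2.27*z^4 + 4.41*z^3 + 3.74*z^2 - 2.89*z + 7.96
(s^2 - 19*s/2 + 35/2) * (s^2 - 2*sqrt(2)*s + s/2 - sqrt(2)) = s^4 - 9*s^3 - 2*sqrt(2)*s^3 + 51*s^2/4 + 18*sqrt(2)*s^2 - 51*sqrt(2)*s/2 + 35*s/4 - 35*sqrt(2)/2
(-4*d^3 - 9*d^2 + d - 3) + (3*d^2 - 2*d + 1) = -4*d^3 - 6*d^2 - d - 2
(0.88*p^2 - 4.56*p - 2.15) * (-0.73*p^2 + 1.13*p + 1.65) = -0.6424*p^4 + 4.3232*p^3 - 2.1313*p^2 - 9.9535*p - 3.5475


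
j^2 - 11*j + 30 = (j - 6)*(j - 5)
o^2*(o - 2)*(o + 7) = o^4 + 5*o^3 - 14*o^2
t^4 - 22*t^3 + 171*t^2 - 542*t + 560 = (t - 8)*(t - 7)*(t - 5)*(t - 2)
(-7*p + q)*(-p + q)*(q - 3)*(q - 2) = 7*p^2*q^2 - 35*p^2*q + 42*p^2 - 8*p*q^3 + 40*p*q^2 - 48*p*q + q^4 - 5*q^3 + 6*q^2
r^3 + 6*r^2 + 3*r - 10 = (r - 1)*(r + 2)*(r + 5)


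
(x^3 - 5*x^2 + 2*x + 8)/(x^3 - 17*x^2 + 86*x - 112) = (x^2 - 3*x - 4)/(x^2 - 15*x + 56)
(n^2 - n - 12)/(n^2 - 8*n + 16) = (n + 3)/(n - 4)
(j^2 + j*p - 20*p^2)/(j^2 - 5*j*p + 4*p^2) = (-j - 5*p)/(-j + p)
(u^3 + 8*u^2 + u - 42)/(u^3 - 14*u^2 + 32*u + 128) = (u^3 + 8*u^2 + u - 42)/(u^3 - 14*u^2 + 32*u + 128)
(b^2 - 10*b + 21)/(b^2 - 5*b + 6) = (b - 7)/(b - 2)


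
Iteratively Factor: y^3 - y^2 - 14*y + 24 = (y - 3)*(y^2 + 2*y - 8) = (y - 3)*(y - 2)*(y + 4)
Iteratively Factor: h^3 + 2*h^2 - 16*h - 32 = (h + 2)*(h^2 - 16) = (h + 2)*(h + 4)*(h - 4)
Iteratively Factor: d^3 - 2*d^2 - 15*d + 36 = (d + 4)*(d^2 - 6*d + 9) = (d - 3)*(d + 4)*(d - 3)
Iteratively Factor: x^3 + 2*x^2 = (x)*(x^2 + 2*x) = x^2*(x + 2)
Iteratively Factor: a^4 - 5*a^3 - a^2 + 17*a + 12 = (a - 3)*(a^3 - 2*a^2 - 7*a - 4) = (a - 3)*(a + 1)*(a^2 - 3*a - 4) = (a - 3)*(a + 1)^2*(a - 4)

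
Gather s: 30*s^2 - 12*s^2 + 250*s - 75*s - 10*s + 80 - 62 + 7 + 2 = 18*s^2 + 165*s + 27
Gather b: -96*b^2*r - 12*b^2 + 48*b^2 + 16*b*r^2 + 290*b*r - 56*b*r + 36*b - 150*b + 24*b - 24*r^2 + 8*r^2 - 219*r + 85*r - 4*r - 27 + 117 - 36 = b^2*(36 - 96*r) + b*(16*r^2 + 234*r - 90) - 16*r^2 - 138*r + 54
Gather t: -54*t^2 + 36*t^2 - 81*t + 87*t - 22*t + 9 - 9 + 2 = -18*t^2 - 16*t + 2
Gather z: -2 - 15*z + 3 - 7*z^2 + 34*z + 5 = -7*z^2 + 19*z + 6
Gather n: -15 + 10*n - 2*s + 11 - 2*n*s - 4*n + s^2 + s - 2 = n*(6 - 2*s) + s^2 - s - 6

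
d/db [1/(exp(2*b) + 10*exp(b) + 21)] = 2*(-exp(b) - 5)*exp(b)/(exp(2*b) + 10*exp(b) + 21)^2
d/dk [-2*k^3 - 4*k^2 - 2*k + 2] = -6*k^2 - 8*k - 2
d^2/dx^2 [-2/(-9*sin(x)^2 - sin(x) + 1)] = 2*(-324*sin(x)^4 - 27*sin(x)^3 + 449*sin(x)^2 + 53*sin(x) + 20)/(9*sin(x)^2 + sin(x) - 1)^3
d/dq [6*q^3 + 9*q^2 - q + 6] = 18*q^2 + 18*q - 1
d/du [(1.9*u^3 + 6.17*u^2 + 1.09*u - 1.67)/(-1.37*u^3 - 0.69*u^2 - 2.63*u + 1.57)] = (8.88178419700125e-16*u^5 + 7.1419*u^4 - 7.0074*u^3 - 13.3897*u^2 + 17.0692*u - 2.6808)/(1.8769*u^6 + 1.8906*u^5 + 7.6823*u^4 - 0.672400000000001*u^3 + 4.7503*u^2 - 8.2582*u + 2.4649)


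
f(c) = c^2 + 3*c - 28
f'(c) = 2*c + 3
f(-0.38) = -29.00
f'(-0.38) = 2.24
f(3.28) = -7.40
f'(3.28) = 9.56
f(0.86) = -24.68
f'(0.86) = 4.72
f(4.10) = 1.11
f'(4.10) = 11.20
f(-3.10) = -27.69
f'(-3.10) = -3.20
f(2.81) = -11.67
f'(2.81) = 8.62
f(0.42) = -26.56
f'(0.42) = 3.84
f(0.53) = -26.13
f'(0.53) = 4.06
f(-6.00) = -10.00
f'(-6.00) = -9.00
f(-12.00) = 80.00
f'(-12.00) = -21.00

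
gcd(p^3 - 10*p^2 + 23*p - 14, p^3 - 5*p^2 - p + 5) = p - 1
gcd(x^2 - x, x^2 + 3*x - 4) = x - 1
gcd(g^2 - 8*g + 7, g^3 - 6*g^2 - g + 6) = g - 1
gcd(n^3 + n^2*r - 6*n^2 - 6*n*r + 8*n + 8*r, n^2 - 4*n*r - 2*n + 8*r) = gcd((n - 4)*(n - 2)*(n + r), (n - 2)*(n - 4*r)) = n - 2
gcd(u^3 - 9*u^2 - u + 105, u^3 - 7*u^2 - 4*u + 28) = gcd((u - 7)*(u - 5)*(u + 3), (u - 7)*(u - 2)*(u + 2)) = u - 7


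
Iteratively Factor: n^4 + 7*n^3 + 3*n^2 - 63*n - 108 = (n + 3)*(n^3 + 4*n^2 - 9*n - 36) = (n + 3)*(n + 4)*(n^2 - 9) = (n + 3)^2*(n + 4)*(n - 3)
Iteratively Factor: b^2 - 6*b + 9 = (b - 3)*(b - 3)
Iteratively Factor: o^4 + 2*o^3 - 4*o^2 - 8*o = (o)*(o^3 + 2*o^2 - 4*o - 8) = o*(o + 2)*(o^2 - 4) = o*(o - 2)*(o + 2)*(o + 2)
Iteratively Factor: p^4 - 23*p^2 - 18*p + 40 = (p + 2)*(p^3 - 2*p^2 - 19*p + 20) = (p - 5)*(p + 2)*(p^2 + 3*p - 4) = (p - 5)*(p + 2)*(p + 4)*(p - 1)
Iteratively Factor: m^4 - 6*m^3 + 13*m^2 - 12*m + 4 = (m - 2)*(m^3 - 4*m^2 + 5*m - 2) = (m - 2)^2*(m^2 - 2*m + 1) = (m - 2)^2*(m - 1)*(m - 1)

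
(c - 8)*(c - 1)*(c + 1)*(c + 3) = c^4 - 5*c^3 - 25*c^2 + 5*c + 24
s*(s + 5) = s^2 + 5*s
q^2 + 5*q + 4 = (q + 1)*(q + 4)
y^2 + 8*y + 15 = (y + 3)*(y + 5)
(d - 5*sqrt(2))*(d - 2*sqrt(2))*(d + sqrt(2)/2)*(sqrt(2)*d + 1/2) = sqrt(2)*d^4 - 25*d^3/2 + 39*sqrt(2)*d^2/4 + 53*d/2 + 5*sqrt(2)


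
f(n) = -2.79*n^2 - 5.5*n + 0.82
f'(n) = -5.58*n - 5.5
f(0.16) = -0.13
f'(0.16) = -6.39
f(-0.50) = 2.87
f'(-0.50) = -2.71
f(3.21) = -45.58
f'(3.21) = -23.41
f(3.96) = -64.71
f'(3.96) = -27.60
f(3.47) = -51.86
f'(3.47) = -24.86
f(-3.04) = -8.24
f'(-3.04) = 11.46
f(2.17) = -24.25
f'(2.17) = -17.61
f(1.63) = -15.56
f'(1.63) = -14.60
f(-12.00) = -334.94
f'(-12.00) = 61.46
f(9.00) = -274.67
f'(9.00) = -55.72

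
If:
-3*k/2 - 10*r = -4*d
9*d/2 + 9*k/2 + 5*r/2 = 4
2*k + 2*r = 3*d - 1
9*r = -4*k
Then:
No Solution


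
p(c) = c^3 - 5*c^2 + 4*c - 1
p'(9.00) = 157.00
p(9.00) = 359.00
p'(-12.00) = 556.00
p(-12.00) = -2497.00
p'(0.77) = -1.92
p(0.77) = -0.43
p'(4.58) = 21.13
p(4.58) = 8.51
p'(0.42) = 0.33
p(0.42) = -0.13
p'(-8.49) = 305.14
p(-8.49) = -1007.32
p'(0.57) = -0.73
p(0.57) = -0.16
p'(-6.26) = 184.16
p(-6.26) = -467.29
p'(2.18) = -3.54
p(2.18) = -5.68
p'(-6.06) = 174.77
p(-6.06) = -431.40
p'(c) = 3*c^2 - 10*c + 4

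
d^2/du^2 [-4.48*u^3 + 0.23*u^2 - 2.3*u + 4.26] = 0.46 - 26.88*u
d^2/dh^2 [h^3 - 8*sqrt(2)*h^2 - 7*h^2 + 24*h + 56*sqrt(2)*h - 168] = 6*h - 16*sqrt(2) - 14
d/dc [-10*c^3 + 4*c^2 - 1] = 2*c*(4 - 15*c)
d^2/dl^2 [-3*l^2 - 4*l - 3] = -6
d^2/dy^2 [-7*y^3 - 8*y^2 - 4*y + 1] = -42*y - 16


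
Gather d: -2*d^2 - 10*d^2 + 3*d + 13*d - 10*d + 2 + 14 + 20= -12*d^2 + 6*d + 36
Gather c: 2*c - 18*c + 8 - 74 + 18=-16*c - 48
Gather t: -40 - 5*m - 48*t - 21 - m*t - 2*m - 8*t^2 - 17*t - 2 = -7*m - 8*t^2 + t*(-m - 65) - 63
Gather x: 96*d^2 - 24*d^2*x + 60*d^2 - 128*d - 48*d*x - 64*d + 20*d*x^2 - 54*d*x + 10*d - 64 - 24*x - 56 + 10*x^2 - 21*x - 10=156*d^2 - 182*d + x^2*(20*d + 10) + x*(-24*d^2 - 102*d - 45) - 130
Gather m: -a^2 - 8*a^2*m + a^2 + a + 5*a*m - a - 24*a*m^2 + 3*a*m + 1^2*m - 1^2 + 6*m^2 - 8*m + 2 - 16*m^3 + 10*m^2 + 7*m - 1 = -16*m^3 + m^2*(16 - 24*a) + m*(-8*a^2 + 8*a)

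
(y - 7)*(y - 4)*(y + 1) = y^3 - 10*y^2 + 17*y + 28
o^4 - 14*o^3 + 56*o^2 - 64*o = o*(o - 8)*(o - 4)*(o - 2)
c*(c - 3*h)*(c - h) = c^3 - 4*c^2*h + 3*c*h^2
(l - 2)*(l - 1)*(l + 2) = l^3 - l^2 - 4*l + 4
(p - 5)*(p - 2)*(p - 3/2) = p^3 - 17*p^2/2 + 41*p/2 - 15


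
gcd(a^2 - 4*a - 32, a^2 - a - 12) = 1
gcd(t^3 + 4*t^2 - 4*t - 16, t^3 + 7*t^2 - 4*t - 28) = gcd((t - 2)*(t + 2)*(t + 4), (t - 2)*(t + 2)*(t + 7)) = t^2 - 4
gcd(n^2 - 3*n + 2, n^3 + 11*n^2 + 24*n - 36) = n - 1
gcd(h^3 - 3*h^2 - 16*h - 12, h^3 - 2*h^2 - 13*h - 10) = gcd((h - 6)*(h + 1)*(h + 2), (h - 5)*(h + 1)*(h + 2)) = h^2 + 3*h + 2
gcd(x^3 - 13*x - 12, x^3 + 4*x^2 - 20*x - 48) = x - 4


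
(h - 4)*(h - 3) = h^2 - 7*h + 12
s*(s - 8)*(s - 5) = s^3 - 13*s^2 + 40*s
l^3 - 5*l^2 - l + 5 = (l - 5)*(l - 1)*(l + 1)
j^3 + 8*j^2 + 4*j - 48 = (j - 2)*(j + 4)*(j + 6)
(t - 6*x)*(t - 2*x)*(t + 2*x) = t^3 - 6*t^2*x - 4*t*x^2 + 24*x^3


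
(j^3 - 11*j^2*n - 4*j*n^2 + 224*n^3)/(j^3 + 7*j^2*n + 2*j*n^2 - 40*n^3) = (j^2 - 15*j*n + 56*n^2)/(j^2 + 3*j*n - 10*n^2)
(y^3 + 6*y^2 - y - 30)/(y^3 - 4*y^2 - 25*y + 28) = (y^3 + 6*y^2 - y - 30)/(y^3 - 4*y^2 - 25*y + 28)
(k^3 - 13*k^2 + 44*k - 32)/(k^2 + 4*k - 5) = (k^2 - 12*k + 32)/(k + 5)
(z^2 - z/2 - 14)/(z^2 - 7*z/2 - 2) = (2*z + 7)/(2*z + 1)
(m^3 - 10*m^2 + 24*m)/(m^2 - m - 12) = m*(m - 6)/(m + 3)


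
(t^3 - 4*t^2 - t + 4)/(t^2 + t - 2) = (t^2 - 3*t - 4)/(t + 2)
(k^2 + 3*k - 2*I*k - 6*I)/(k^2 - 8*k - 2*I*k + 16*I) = (k + 3)/(k - 8)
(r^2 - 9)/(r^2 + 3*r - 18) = (r + 3)/(r + 6)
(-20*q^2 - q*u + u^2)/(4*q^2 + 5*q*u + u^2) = (-5*q + u)/(q + u)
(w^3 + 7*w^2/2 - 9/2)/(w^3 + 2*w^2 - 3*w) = (w + 3/2)/w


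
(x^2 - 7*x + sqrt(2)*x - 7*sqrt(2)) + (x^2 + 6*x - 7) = 2*x^2 - x + sqrt(2)*x - 7*sqrt(2) - 7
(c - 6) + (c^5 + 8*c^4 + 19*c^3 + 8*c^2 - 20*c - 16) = c^5 + 8*c^4 + 19*c^3 + 8*c^2 - 19*c - 22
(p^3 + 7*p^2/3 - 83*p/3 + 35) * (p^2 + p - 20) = p^5 + 10*p^4/3 - 136*p^3/3 - 118*p^2/3 + 1765*p/3 - 700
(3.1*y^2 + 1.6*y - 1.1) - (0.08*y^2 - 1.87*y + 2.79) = 3.02*y^2 + 3.47*y - 3.89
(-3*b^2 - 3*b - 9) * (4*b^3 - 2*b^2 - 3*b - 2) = -12*b^5 - 6*b^4 - 21*b^3 + 33*b^2 + 33*b + 18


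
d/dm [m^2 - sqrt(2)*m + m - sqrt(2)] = 2*m - sqrt(2) + 1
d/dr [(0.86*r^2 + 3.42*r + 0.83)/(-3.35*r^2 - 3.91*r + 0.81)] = (8.0944*r^2 + 6.9542*r + 6.0155)/(11.2225*r^4 + 26.197*r^3 + 9.8611*r^2 - 6.3342*r + 0.6561)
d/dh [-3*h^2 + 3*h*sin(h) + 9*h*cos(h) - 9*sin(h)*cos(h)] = -9*h*sin(h) + 3*h*cos(h) - 6*h + 3*sin(h) + 9*cos(h) - 9*cos(2*h)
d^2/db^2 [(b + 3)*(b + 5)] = 2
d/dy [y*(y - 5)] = 2*y - 5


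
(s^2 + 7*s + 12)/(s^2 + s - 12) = (s + 3)/(s - 3)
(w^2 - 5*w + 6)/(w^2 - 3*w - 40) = (-w^2 + 5*w - 6)/(-w^2 + 3*w + 40)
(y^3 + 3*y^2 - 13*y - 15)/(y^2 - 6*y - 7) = (y^2 + 2*y - 15)/(y - 7)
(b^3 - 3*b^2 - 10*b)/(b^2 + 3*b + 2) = b*(b - 5)/(b + 1)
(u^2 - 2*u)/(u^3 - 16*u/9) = 9*(u - 2)/(9*u^2 - 16)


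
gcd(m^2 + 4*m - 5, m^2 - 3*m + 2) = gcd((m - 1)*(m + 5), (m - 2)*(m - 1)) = m - 1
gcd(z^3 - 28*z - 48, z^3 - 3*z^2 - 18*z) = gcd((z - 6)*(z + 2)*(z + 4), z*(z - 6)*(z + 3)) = z - 6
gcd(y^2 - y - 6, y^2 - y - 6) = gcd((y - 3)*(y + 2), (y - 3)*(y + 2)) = y^2 - y - 6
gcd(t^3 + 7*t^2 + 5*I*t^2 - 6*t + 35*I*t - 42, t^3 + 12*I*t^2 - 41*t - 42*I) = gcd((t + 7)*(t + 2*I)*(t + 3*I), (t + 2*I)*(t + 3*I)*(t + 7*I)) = t^2 + 5*I*t - 6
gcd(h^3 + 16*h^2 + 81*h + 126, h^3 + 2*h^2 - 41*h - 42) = h + 7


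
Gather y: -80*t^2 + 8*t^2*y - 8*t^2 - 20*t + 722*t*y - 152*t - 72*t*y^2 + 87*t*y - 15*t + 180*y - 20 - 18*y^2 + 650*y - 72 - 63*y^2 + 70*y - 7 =-88*t^2 - 187*t + y^2*(-72*t - 81) + y*(8*t^2 + 809*t + 900) - 99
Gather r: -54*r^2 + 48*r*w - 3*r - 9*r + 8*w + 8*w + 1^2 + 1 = -54*r^2 + r*(48*w - 12) + 16*w + 2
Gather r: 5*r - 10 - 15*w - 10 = 5*r - 15*w - 20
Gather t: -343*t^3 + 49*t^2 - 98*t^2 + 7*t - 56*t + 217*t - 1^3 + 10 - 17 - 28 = -343*t^3 - 49*t^2 + 168*t - 36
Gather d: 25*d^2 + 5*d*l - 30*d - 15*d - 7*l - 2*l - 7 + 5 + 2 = 25*d^2 + d*(5*l - 45) - 9*l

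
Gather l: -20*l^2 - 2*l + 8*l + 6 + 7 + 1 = -20*l^2 + 6*l + 14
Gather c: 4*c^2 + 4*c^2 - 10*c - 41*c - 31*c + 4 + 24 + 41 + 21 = 8*c^2 - 82*c + 90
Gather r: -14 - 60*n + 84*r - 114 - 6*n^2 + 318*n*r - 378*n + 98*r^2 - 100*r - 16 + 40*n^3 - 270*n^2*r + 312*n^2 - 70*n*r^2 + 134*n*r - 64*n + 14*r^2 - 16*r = 40*n^3 + 306*n^2 - 502*n + r^2*(112 - 70*n) + r*(-270*n^2 + 452*n - 32) - 144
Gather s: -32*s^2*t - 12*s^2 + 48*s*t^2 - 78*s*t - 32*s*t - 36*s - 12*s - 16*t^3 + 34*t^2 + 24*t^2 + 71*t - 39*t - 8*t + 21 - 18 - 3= s^2*(-32*t - 12) + s*(48*t^2 - 110*t - 48) - 16*t^3 + 58*t^2 + 24*t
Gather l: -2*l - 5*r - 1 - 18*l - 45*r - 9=-20*l - 50*r - 10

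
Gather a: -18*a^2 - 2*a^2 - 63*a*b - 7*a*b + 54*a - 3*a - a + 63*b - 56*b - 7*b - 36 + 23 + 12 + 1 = -20*a^2 + a*(50 - 70*b)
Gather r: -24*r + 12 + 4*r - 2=10 - 20*r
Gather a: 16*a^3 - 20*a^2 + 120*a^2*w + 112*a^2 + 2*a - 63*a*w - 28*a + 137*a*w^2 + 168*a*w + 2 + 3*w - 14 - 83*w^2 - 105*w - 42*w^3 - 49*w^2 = 16*a^3 + a^2*(120*w + 92) + a*(137*w^2 + 105*w - 26) - 42*w^3 - 132*w^2 - 102*w - 12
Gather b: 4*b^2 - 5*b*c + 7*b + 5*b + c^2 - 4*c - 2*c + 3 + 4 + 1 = 4*b^2 + b*(12 - 5*c) + c^2 - 6*c + 8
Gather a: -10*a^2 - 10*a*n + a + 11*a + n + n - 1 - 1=-10*a^2 + a*(12 - 10*n) + 2*n - 2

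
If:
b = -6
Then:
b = -6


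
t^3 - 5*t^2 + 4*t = t*(t - 4)*(t - 1)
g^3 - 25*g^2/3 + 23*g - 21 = (g - 3)^2*(g - 7/3)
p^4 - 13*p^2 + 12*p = p*(p - 3)*(p - 1)*(p + 4)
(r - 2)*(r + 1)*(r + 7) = r^3 + 6*r^2 - 9*r - 14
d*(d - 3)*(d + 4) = d^3 + d^2 - 12*d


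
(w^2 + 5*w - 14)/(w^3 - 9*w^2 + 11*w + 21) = (w^2 + 5*w - 14)/(w^3 - 9*w^2 + 11*w + 21)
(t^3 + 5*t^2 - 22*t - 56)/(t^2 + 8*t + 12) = (t^2 + 3*t - 28)/(t + 6)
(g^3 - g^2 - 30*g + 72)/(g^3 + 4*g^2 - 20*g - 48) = (g - 3)/(g + 2)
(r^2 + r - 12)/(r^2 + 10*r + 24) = (r - 3)/(r + 6)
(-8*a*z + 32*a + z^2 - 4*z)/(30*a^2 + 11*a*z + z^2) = (-8*a*z + 32*a + z^2 - 4*z)/(30*a^2 + 11*a*z + z^2)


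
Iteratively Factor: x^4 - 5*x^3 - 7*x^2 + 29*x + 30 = (x - 5)*(x^3 - 7*x - 6) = (x - 5)*(x + 2)*(x^2 - 2*x - 3) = (x - 5)*(x + 1)*(x + 2)*(x - 3)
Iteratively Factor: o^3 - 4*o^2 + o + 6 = (o + 1)*(o^2 - 5*o + 6) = (o - 2)*(o + 1)*(o - 3)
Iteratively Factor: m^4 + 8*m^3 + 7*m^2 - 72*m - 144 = (m + 3)*(m^3 + 5*m^2 - 8*m - 48) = (m - 3)*(m + 3)*(m^2 + 8*m + 16) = (m - 3)*(m + 3)*(m + 4)*(m + 4)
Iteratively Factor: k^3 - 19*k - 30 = (k + 3)*(k^2 - 3*k - 10) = (k - 5)*(k + 3)*(k + 2)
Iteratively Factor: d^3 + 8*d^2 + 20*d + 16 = (d + 2)*(d^2 + 6*d + 8) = (d + 2)^2*(d + 4)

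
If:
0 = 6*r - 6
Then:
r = 1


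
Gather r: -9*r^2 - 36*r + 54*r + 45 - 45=-9*r^2 + 18*r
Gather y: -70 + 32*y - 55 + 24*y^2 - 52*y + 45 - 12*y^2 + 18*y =12*y^2 - 2*y - 80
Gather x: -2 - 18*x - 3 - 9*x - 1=-27*x - 6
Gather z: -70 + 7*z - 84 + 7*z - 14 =14*z - 168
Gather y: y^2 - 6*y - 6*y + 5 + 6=y^2 - 12*y + 11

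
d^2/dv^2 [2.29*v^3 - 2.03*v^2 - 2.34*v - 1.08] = 13.74*v - 4.06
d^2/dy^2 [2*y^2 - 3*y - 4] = 4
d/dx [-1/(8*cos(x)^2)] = -sin(x)/(4*cos(x)^3)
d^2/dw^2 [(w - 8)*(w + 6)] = 2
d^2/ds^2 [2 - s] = 0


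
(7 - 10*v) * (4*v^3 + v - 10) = -40*v^4 + 28*v^3 - 10*v^2 + 107*v - 70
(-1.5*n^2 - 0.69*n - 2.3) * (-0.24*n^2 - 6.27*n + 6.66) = 0.36*n^4 + 9.5706*n^3 - 5.1117*n^2 + 9.8256*n - 15.318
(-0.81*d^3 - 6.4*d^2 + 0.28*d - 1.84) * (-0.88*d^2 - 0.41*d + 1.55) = 0.7128*d^5 + 5.9641*d^4 + 1.1221*d^3 - 8.4156*d^2 + 1.1884*d - 2.852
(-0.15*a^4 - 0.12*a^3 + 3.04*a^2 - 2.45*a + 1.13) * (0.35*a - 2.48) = -0.0525*a^5 + 0.33*a^4 + 1.3616*a^3 - 8.3967*a^2 + 6.4715*a - 2.8024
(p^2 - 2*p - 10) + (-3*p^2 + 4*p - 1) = -2*p^2 + 2*p - 11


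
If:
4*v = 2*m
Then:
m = 2*v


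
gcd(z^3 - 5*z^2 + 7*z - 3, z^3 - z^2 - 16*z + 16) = z - 1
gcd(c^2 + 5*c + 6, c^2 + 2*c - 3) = c + 3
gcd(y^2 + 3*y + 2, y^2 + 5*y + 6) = y + 2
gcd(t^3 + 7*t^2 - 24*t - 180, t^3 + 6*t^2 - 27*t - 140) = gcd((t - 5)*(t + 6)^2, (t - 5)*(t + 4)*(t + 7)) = t - 5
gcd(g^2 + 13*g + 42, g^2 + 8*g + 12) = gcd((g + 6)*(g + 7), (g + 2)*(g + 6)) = g + 6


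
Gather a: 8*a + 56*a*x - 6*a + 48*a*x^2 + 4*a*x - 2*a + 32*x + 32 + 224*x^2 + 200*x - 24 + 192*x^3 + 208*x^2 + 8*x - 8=a*(48*x^2 + 60*x) + 192*x^3 + 432*x^2 + 240*x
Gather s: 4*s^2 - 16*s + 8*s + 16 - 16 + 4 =4*s^2 - 8*s + 4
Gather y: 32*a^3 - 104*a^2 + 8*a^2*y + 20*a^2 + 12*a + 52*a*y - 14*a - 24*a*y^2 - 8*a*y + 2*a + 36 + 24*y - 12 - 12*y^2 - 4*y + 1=32*a^3 - 84*a^2 + y^2*(-24*a - 12) + y*(8*a^2 + 44*a + 20) + 25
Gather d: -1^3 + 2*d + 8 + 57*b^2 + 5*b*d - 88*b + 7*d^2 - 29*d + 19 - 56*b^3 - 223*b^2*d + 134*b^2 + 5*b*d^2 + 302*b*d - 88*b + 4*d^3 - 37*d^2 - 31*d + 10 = -56*b^3 + 191*b^2 - 176*b + 4*d^3 + d^2*(5*b - 30) + d*(-223*b^2 + 307*b - 58) + 36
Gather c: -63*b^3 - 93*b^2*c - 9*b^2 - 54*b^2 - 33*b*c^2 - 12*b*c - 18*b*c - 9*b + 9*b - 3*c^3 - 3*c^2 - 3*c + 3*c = -63*b^3 - 63*b^2 - 3*c^3 + c^2*(-33*b - 3) + c*(-93*b^2 - 30*b)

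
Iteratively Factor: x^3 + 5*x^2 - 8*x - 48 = (x + 4)*(x^2 + x - 12) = (x + 4)^2*(x - 3)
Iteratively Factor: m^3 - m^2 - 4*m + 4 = (m - 1)*(m^2 - 4) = (m - 2)*(m - 1)*(m + 2)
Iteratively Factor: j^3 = (j)*(j^2) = j^2*(j)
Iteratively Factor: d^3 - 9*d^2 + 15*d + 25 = (d - 5)*(d^2 - 4*d - 5) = (d - 5)^2*(d + 1)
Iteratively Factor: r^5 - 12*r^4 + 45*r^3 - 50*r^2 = (r - 5)*(r^4 - 7*r^3 + 10*r^2) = (r - 5)^2*(r^3 - 2*r^2) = r*(r - 5)^2*(r^2 - 2*r) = r^2*(r - 5)^2*(r - 2)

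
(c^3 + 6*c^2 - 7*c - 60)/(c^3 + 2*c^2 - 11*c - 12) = (c + 5)/(c + 1)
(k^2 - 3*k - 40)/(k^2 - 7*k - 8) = (k + 5)/(k + 1)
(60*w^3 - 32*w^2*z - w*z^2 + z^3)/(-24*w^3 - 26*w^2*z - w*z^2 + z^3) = (-60*w^3 + 32*w^2*z + w*z^2 - z^3)/(24*w^3 + 26*w^2*z + w*z^2 - z^3)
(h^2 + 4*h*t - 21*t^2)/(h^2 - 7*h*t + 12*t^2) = (-h - 7*t)/(-h + 4*t)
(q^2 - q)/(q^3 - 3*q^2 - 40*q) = (1 - q)/(-q^2 + 3*q + 40)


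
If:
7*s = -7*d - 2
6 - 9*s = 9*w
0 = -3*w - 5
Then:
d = -55/21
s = 7/3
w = -5/3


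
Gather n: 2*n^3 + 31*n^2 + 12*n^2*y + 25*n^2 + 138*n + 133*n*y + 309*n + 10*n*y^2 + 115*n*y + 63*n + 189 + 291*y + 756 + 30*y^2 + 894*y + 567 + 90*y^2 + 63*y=2*n^3 + n^2*(12*y + 56) + n*(10*y^2 + 248*y + 510) + 120*y^2 + 1248*y + 1512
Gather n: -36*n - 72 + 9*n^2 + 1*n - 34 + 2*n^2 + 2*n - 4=11*n^2 - 33*n - 110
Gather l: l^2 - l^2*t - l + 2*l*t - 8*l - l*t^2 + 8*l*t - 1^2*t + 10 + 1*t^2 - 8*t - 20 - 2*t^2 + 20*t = l^2*(1 - t) + l*(-t^2 + 10*t - 9) - t^2 + 11*t - 10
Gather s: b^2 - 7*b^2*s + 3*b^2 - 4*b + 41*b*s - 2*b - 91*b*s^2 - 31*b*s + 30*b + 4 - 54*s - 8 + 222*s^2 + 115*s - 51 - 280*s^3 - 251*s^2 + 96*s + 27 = 4*b^2 + 24*b - 280*s^3 + s^2*(-91*b - 29) + s*(-7*b^2 + 10*b + 157) - 28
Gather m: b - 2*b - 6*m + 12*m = -b + 6*m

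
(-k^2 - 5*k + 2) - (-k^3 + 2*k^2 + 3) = k^3 - 3*k^2 - 5*k - 1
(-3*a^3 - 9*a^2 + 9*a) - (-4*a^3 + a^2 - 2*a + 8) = a^3 - 10*a^2 + 11*a - 8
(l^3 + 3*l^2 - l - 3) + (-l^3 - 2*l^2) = l^2 - l - 3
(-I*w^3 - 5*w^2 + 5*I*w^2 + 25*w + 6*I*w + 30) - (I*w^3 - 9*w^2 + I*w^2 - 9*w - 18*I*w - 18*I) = -2*I*w^3 + 4*w^2 + 4*I*w^2 + 34*w + 24*I*w + 30 + 18*I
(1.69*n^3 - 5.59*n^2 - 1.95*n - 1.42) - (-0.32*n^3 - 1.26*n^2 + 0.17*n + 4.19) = 2.01*n^3 - 4.33*n^2 - 2.12*n - 5.61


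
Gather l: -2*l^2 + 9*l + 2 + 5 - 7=-2*l^2 + 9*l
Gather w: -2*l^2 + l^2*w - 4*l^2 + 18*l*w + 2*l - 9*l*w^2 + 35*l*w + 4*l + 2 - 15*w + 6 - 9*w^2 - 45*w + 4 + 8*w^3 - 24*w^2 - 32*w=-6*l^2 + 6*l + 8*w^3 + w^2*(-9*l - 33) + w*(l^2 + 53*l - 92) + 12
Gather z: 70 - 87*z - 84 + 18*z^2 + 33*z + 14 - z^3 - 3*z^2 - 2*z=-z^3 + 15*z^2 - 56*z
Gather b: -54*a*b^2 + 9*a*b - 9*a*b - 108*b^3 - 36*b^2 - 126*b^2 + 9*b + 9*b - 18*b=-108*b^3 + b^2*(-54*a - 162)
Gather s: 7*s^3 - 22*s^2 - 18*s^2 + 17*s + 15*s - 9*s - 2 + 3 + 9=7*s^3 - 40*s^2 + 23*s + 10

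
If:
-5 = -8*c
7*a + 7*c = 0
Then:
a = -5/8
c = 5/8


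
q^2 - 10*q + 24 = (q - 6)*(q - 4)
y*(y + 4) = y^2 + 4*y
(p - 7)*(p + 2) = p^2 - 5*p - 14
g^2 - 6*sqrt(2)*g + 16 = (g - 4*sqrt(2))*(g - 2*sqrt(2))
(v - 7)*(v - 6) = v^2 - 13*v + 42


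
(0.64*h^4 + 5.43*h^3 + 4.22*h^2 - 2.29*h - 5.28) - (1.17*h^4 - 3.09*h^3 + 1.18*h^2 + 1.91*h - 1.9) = -0.53*h^4 + 8.52*h^3 + 3.04*h^2 - 4.2*h - 3.38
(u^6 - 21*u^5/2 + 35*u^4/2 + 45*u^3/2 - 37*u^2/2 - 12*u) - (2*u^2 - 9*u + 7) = u^6 - 21*u^5/2 + 35*u^4/2 + 45*u^3/2 - 41*u^2/2 - 3*u - 7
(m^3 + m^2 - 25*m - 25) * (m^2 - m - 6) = m^5 - 32*m^3 - 6*m^2 + 175*m + 150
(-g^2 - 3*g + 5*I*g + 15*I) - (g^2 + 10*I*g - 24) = -2*g^2 - 3*g - 5*I*g + 24 + 15*I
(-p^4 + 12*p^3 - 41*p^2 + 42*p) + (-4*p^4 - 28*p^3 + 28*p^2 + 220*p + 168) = -5*p^4 - 16*p^3 - 13*p^2 + 262*p + 168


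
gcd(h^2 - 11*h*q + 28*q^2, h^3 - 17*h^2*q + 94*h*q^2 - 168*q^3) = h^2 - 11*h*q + 28*q^2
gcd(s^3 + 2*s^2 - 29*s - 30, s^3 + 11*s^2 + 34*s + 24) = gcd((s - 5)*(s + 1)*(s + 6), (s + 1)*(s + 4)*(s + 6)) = s^2 + 7*s + 6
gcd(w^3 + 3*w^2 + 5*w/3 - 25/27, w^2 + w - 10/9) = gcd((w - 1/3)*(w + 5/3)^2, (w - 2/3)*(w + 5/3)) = w + 5/3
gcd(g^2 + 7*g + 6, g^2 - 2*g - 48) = g + 6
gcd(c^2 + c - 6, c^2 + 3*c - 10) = c - 2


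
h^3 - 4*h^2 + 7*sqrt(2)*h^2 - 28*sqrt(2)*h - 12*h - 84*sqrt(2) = (h - 6)*(h + 2)*(h + 7*sqrt(2))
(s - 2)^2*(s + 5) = s^3 + s^2 - 16*s + 20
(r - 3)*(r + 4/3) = r^2 - 5*r/3 - 4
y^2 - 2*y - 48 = (y - 8)*(y + 6)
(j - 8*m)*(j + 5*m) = j^2 - 3*j*m - 40*m^2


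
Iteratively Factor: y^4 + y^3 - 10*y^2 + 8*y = (y)*(y^3 + y^2 - 10*y + 8) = y*(y + 4)*(y^2 - 3*y + 2) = y*(y - 2)*(y + 4)*(y - 1)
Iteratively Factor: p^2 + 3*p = (p + 3)*(p)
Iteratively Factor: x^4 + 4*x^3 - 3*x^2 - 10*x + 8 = (x - 1)*(x^3 + 5*x^2 + 2*x - 8) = (x - 1)*(x + 4)*(x^2 + x - 2) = (x - 1)*(x + 2)*(x + 4)*(x - 1)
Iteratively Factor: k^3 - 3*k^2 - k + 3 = (k - 1)*(k^2 - 2*k - 3) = (k - 1)*(k + 1)*(k - 3)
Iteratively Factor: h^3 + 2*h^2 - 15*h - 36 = (h + 3)*(h^2 - h - 12) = (h - 4)*(h + 3)*(h + 3)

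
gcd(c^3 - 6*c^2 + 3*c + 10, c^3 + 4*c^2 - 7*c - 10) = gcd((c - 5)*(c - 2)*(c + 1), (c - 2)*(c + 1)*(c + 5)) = c^2 - c - 2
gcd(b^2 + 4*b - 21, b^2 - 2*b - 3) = b - 3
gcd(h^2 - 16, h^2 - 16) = h^2 - 16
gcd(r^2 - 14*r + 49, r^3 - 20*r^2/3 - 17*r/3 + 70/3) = r - 7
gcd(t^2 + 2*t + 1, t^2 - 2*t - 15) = 1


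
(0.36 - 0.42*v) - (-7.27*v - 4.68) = 6.85*v + 5.04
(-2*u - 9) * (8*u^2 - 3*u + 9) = -16*u^3 - 66*u^2 + 9*u - 81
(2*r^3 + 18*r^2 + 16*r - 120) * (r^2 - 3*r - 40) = 2*r^5 + 12*r^4 - 118*r^3 - 888*r^2 - 280*r + 4800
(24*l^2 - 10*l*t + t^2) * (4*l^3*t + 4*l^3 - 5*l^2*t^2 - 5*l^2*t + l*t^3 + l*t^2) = 96*l^5*t + 96*l^5 - 160*l^4*t^2 - 160*l^4*t + 78*l^3*t^3 + 78*l^3*t^2 - 15*l^2*t^4 - 15*l^2*t^3 + l*t^5 + l*t^4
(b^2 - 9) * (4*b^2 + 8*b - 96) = 4*b^4 + 8*b^3 - 132*b^2 - 72*b + 864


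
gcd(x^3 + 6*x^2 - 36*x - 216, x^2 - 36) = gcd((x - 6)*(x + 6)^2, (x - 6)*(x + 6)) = x^2 - 36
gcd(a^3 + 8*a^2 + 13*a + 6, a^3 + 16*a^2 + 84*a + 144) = a + 6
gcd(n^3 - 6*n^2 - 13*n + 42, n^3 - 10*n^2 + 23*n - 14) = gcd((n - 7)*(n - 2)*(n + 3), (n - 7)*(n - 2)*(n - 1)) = n^2 - 9*n + 14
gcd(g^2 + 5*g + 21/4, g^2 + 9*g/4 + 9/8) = g + 3/2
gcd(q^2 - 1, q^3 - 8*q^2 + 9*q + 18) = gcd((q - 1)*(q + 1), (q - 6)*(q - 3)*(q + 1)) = q + 1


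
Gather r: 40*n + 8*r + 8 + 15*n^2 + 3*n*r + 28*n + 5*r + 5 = 15*n^2 + 68*n + r*(3*n + 13) + 13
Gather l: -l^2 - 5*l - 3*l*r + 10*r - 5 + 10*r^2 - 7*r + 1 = -l^2 + l*(-3*r - 5) + 10*r^2 + 3*r - 4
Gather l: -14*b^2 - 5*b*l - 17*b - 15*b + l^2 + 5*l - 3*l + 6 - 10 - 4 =-14*b^2 - 32*b + l^2 + l*(2 - 5*b) - 8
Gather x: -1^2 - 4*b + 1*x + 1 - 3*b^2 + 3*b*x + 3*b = -3*b^2 - b + x*(3*b + 1)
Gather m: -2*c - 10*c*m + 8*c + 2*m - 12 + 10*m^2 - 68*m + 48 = 6*c + 10*m^2 + m*(-10*c - 66) + 36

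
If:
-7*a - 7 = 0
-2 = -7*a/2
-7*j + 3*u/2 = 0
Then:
No Solution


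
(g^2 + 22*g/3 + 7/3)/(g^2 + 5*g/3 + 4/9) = 3*(g + 7)/(3*g + 4)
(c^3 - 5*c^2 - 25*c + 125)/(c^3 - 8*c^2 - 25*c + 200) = (c - 5)/(c - 8)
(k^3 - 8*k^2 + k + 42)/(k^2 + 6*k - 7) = (k^3 - 8*k^2 + k + 42)/(k^2 + 6*k - 7)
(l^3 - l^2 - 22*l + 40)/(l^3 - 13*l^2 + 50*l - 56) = (l + 5)/(l - 7)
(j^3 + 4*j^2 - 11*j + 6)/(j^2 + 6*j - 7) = (j^2 + 5*j - 6)/(j + 7)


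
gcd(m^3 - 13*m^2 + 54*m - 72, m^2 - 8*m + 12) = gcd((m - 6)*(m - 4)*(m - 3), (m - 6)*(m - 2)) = m - 6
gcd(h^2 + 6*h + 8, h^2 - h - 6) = h + 2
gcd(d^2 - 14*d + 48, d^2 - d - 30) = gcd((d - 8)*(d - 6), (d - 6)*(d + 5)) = d - 6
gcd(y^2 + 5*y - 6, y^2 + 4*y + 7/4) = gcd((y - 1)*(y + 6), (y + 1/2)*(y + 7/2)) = 1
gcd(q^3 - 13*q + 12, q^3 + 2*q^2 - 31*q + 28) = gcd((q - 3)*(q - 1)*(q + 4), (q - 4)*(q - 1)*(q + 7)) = q - 1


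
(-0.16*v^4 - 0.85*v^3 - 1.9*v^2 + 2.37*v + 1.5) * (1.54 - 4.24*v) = 0.6784*v^5 + 3.3576*v^4 + 6.747*v^3 - 12.9748*v^2 - 2.7102*v + 2.31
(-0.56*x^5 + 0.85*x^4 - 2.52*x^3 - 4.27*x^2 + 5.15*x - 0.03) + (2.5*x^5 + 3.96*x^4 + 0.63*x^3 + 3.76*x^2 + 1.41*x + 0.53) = 1.94*x^5 + 4.81*x^4 - 1.89*x^3 - 0.51*x^2 + 6.56*x + 0.5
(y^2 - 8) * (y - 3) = y^3 - 3*y^2 - 8*y + 24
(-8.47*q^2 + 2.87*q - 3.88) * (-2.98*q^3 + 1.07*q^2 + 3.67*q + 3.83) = 25.2406*q^5 - 17.6155*q^4 - 16.4516*q^3 - 26.0588*q^2 - 3.2475*q - 14.8604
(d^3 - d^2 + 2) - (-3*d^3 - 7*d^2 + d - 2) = 4*d^3 + 6*d^2 - d + 4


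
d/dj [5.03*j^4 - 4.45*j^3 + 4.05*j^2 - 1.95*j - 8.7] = 20.12*j^3 - 13.35*j^2 + 8.1*j - 1.95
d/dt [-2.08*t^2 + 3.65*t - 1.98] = 3.65 - 4.16*t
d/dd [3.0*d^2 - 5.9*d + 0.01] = 6.0*d - 5.9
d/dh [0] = 0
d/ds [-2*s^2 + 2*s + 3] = 2 - 4*s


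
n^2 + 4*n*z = n*(n + 4*z)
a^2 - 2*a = a*(a - 2)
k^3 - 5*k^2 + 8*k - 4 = (k - 2)^2*(k - 1)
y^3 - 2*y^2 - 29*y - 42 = (y - 7)*(y + 2)*(y + 3)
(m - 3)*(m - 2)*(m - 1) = m^3 - 6*m^2 + 11*m - 6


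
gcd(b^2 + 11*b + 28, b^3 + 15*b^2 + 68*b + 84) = b + 7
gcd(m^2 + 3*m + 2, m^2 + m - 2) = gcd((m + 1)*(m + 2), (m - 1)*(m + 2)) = m + 2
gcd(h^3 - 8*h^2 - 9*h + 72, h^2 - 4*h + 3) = h - 3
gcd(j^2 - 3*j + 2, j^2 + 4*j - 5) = j - 1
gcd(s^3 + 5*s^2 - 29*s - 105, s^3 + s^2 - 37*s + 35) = s^2 + 2*s - 35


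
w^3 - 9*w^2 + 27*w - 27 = (w - 3)^3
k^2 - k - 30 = (k - 6)*(k + 5)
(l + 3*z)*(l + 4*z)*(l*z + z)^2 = l^4*z^2 + 7*l^3*z^3 + 2*l^3*z^2 + 12*l^2*z^4 + 14*l^2*z^3 + l^2*z^2 + 24*l*z^4 + 7*l*z^3 + 12*z^4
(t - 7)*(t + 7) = t^2 - 49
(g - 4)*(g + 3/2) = g^2 - 5*g/2 - 6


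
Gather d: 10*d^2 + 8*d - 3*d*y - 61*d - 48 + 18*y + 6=10*d^2 + d*(-3*y - 53) + 18*y - 42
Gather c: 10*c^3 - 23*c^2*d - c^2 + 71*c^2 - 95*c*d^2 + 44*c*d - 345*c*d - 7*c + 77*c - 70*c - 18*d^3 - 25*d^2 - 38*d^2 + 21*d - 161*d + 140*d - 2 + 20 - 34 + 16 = 10*c^3 + c^2*(70 - 23*d) + c*(-95*d^2 - 301*d) - 18*d^3 - 63*d^2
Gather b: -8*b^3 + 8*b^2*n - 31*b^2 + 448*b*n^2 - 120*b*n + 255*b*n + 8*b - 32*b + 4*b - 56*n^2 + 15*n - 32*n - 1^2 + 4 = -8*b^3 + b^2*(8*n - 31) + b*(448*n^2 + 135*n - 20) - 56*n^2 - 17*n + 3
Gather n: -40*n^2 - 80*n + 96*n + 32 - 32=-40*n^2 + 16*n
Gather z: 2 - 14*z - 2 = -14*z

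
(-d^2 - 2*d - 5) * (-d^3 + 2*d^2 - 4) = d^5 + d^3 - 6*d^2 + 8*d + 20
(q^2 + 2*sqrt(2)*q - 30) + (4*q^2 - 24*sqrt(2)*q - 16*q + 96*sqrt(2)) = 5*q^2 - 22*sqrt(2)*q - 16*q - 30 + 96*sqrt(2)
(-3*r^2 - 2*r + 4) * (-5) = 15*r^2 + 10*r - 20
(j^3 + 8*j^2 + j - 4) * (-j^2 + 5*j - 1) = -j^5 - 3*j^4 + 38*j^3 + j^2 - 21*j + 4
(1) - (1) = 0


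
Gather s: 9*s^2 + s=9*s^2 + s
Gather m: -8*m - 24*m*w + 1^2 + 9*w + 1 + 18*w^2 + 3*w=m*(-24*w - 8) + 18*w^2 + 12*w + 2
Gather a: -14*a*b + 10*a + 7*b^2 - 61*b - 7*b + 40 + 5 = a*(10 - 14*b) + 7*b^2 - 68*b + 45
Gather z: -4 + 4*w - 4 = 4*w - 8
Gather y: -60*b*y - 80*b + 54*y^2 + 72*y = -80*b + 54*y^2 + y*(72 - 60*b)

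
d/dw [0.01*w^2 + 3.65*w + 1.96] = 0.02*w + 3.65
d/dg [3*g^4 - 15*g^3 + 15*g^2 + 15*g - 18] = 12*g^3 - 45*g^2 + 30*g + 15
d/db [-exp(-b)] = exp(-b)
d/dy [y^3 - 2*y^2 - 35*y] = 3*y^2 - 4*y - 35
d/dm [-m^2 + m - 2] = 1 - 2*m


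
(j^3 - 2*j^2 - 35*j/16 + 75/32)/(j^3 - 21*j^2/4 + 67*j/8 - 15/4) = (j + 5/4)/(j - 2)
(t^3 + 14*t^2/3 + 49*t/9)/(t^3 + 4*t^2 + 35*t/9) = (3*t + 7)/(3*t + 5)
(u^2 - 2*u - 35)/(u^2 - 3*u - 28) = (u + 5)/(u + 4)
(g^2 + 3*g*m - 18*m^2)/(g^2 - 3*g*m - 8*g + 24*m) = (g + 6*m)/(g - 8)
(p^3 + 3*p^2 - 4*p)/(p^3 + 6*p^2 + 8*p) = (p - 1)/(p + 2)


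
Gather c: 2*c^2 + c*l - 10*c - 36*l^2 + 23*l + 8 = 2*c^2 + c*(l - 10) - 36*l^2 + 23*l + 8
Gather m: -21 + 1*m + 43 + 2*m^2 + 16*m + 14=2*m^2 + 17*m + 36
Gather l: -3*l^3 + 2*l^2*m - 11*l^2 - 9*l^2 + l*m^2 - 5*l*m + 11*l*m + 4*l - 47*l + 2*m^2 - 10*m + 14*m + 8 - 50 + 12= -3*l^3 + l^2*(2*m - 20) + l*(m^2 + 6*m - 43) + 2*m^2 + 4*m - 30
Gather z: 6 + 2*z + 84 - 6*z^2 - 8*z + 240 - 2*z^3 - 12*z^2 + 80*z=-2*z^3 - 18*z^2 + 74*z + 330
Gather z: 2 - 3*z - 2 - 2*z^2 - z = -2*z^2 - 4*z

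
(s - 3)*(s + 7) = s^2 + 4*s - 21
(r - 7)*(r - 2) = r^2 - 9*r + 14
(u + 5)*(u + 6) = u^2 + 11*u + 30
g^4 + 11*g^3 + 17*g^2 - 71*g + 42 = (g - 1)^2*(g + 6)*(g + 7)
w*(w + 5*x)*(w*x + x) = w^3*x + 5*w^2*x^2 + w^2*x + 5*w*x^2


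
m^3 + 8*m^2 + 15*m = m*(m + 3)*(m + 5)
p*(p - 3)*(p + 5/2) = p^3 - p^2/2 - 15*p/2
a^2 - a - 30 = (a - 6)*(a + 5)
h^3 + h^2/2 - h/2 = h*(h - 1/2)*(h + 1)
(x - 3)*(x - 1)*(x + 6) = x^3 + 2*x^2 - 21*x + 18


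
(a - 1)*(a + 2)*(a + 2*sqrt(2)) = a^3 + a^2 + 2*sqrt(2)*a^2 - 2*a + 2*sqrt(2)*a - 4*sqrt(2)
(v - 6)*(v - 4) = v^2 - 10*v + 24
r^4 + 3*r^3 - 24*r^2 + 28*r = r*(r - 2)^2*(r + 7)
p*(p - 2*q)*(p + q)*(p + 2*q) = p^4 + p^3*q - 4*p^2*q^2 - 4*p*q^3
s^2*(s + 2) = s^3 + 2*s^2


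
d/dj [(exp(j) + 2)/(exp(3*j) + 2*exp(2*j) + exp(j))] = 2*(-exp(2*j) - 3*exp(j) - 1)*exp(-j)/(exp(3*j) + 3*exp(2*j) + 3*exp(j) + 1)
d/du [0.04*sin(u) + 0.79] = 0.04*cos(u)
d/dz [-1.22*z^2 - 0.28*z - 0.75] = -2.44*z - 0.28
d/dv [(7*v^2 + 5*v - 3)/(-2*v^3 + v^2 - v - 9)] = 2*(7*v^4 + 10*v^3 - 15*v^2 - 60*v - 24)/(4*v^6 - 4*v^5 + 5*v^4 + 34*v^3 - 17*v^2 + 18*v + 81)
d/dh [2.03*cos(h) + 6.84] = -2.03*sin(h)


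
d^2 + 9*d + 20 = (d + 4)*(d + 5)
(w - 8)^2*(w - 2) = w^3 - 18*w^2 + 96*w - 128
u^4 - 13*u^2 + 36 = (u - 3)*(u - 2)*(u + 2)*(u + 3)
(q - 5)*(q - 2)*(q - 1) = q^3 - 8*q^2 + 17*q - 10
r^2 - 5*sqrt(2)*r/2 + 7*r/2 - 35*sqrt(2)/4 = (r + 7/2)*(r - 5*sqrt(2)/2)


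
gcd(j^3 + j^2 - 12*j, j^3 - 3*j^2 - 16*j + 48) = j^2 + j - 12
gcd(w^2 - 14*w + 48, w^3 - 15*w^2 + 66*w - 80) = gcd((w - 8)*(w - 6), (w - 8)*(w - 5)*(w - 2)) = w - 8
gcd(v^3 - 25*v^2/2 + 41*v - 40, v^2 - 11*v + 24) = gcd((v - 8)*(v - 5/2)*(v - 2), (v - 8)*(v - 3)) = v - 8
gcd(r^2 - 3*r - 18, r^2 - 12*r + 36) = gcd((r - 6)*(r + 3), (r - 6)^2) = r - 6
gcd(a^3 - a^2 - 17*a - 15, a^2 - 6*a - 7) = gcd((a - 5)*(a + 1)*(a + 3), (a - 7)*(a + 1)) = a + 1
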